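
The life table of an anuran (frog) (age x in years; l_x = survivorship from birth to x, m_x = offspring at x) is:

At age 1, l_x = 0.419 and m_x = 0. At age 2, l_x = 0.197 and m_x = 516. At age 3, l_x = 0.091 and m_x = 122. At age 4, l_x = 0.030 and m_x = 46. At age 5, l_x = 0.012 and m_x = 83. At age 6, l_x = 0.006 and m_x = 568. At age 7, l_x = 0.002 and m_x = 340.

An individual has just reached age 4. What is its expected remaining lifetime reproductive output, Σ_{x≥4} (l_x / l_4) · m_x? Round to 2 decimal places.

215.47

l_4 = 0.030. Conditional survival from age 4 to x is l_x / l_4.
  x=4: (0.030/0.030) × 46 = 46.0000
  x=5: (0.012/0.030) × 83 = 33.2000
  x=6: (0.006/0.030) × 568 = 113.6000
  x=7: (0.002/0.030) × 340 = 22.6667
Sum = 46.0000 + 33.2000 + 113.6000 + 22.6667 = 215.4667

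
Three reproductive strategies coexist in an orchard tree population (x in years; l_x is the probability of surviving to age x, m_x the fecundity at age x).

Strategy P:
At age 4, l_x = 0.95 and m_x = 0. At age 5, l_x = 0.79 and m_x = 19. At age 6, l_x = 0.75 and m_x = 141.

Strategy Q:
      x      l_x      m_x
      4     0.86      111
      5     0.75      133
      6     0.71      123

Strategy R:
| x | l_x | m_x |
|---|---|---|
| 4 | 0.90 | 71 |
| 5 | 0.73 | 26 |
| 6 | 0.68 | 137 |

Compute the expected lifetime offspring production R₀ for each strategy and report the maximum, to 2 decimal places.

282.54

Strategy P: R₀ = 0.95×0 + 0.79×19 + 0.75×141 = 120.7600
Strategy Q: R₀ = 0.86×111 + 0.75×133 + 0.71×123 = 282.5400
Strategy R: R₀ = 0.90×71 + 0.73×26 + 0.68×137 = 176.0400
Highest R₀: strategy Q with 282.5400.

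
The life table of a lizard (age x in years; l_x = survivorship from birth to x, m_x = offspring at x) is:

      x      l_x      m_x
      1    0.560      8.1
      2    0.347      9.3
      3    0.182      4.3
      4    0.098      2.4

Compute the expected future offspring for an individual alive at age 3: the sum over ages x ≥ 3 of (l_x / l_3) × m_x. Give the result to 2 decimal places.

l_3 = 0.182. Conditional survival from age 3 to x is l_x / l_3.
  x=3: (0.182/0.182) × 4.3 = 4.3000
  x=4: (0.098/0.182) × 2.4 = 1.2923
Sum = 4.3000 + 1.2923 = 5.5923

5.59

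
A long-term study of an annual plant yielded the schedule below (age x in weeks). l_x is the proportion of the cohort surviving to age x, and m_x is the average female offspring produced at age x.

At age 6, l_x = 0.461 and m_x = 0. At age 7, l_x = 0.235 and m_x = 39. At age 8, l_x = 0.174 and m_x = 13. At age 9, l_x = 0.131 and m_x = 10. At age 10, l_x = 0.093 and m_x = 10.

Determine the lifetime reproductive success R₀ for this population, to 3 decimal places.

R₀ = Σ l_x m_x:
  age 6: 0.461 × 0 = 0.0000
  age 7: 0.235 × 39 = 9.1650
  age 8: 0.174 × 13 = 2.2620
  age 9: 0.131 × 10 = 1.3100
  age 10: 0.093 × 10 = 0.9300
R₀ = 0.0000 + 9.1650 + 2.2620 + 1.3100 + 0.9300 = 13.6670

13.667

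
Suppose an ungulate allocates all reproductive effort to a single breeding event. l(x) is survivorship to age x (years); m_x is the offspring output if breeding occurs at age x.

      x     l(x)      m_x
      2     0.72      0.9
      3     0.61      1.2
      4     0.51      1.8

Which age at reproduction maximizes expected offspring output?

Expected offspring if breeding at age x = l(x) × m_x:
  age 2: 0.72 × 0.9 = 0.648
  age 3: 0.61 × 1.2 = 0.732
  age 4: 0.51 × 1.8 = 0.918
Maximum at age 4 (0.918).

4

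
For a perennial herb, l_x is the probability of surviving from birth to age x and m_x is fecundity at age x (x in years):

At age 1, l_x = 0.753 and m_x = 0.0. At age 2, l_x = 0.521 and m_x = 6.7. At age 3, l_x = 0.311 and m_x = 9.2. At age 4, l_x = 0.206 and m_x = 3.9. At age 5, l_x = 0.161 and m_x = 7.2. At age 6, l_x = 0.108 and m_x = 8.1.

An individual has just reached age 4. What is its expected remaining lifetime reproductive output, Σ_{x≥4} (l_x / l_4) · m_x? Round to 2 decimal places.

13.77

l_4 = 0.206. Conditional survival from age 4 to x is l_x / l_4.
  x=4: (0.206/0.206) × 3.9 = 3.9000
  x=5: (0.161/0.206) × 7.2 = 5.6272
  x=6: (0.108/0.206) × 8.1 = 4.2466
Sum = 3.9000 + 5.6272 + 4.2466 = 13.7738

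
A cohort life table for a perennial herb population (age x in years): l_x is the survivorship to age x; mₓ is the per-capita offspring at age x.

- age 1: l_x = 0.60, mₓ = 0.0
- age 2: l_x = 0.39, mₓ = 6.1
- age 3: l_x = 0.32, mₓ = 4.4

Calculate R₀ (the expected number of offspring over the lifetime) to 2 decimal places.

3.79

R₀ = Σ l_x mₓ:
  age 1: 0.60 × 0.0 = 0.0000
  age 2: 0.39 × 6.1 = 2.3790
  age 3: 0.32 × 4.4 = 1.4080
R₀ = 0.0000 + 2.3790 + 1.4080 = 3.7870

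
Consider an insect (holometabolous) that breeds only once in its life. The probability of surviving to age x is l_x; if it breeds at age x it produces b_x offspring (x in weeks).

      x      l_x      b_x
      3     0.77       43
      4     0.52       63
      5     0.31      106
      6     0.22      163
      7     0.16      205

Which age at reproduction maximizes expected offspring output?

6

Expected offspring if breeding at age x = l_x × b_x:
  age 3: 0.77 × 43 = 33.110
  age 4: 0.52 × 63 = 32.760
  age 5: 0.31 × 106 = 32.860
  age 6: 0.22 × 163 = 35.860
  age 7: 0.16 × 205 = 32.800
Maximum at age 6 (35.860).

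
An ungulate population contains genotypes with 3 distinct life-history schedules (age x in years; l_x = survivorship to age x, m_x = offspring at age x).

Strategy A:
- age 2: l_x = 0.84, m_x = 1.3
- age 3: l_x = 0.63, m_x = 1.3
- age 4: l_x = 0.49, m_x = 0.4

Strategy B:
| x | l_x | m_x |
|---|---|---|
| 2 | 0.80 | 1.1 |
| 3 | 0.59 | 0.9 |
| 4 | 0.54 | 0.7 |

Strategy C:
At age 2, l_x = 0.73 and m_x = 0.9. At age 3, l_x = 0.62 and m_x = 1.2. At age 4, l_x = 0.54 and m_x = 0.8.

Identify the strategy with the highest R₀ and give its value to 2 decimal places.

2.11

Strategy A: R₀ = 0.84×1.3 + 0.63×1.3 + 0.49×0.4 = 2.1070
Strategy B: R₀ = 0.80×1.1 + 0.59×0.9 + 0.54×0.7 = 1.7890
Strategy C: R₀ = 0.73×0.9 + 0.62×1.2 + 0.54×0.8 = 1.8330
Highest R₀: strategy A with 2.1070.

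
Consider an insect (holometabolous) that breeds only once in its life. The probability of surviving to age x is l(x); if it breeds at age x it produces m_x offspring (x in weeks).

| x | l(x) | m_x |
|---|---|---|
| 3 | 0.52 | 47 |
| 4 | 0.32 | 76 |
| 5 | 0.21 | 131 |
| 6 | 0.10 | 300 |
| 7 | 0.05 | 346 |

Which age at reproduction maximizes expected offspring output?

Expected offspring if breeding at age x = l(x) × m_x:
  age 3: 0.52 × 47 = 24.440
  age 4: 0.32 × 76 = 24.320
  age 5: 0.21 × 131 = 27.510
  age 6: 0.10 × 300 = 30.000
  age 7: 0.05 × 346 = 17.300
Maximum at age 6 (30.000).

6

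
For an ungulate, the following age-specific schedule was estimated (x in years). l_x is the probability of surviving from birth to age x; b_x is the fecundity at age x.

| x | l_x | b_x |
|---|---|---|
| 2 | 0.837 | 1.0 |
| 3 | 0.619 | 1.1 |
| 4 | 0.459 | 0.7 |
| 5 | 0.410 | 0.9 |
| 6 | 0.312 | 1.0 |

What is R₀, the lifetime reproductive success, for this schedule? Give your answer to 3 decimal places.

R₀ = Σ l_x b_x:
  age 2: 0.837 × 1.0 = 0.8370
  age 3: 0.619 × 1.1 = 0.6809
  age 4: 0.459 × 0.7 = 0.3213
  age 5: 0.410 × 0.9 = 0.3690
  age 6: 0.312 × 1.0 = 0.3120
R₀ = 0.8370 + 0.6809 + 0.3213 + 0.3690 + 0.3120 = 2.5202

2.520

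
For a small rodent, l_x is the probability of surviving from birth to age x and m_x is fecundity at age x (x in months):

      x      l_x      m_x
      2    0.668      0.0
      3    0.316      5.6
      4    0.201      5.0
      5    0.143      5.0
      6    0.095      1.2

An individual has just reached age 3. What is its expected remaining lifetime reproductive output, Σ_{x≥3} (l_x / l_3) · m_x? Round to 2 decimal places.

l_3 = 0.316. Conditional survival from age 3 to x is l_x / l_3.
  x=3: (0.316/0.316) × 5.6 = 5.6000
  x=4: (0.201/0.316) × 5.0 = 3.1804
  x=5: (0.143/0.316) × 5.0 = 2.2627
  x=6: (0.095/0.316) × 1.2 = 0.3608
Sum = 5.6000 + 3.1804 + 2.2627 + 0.3608 = 11.4038

11.40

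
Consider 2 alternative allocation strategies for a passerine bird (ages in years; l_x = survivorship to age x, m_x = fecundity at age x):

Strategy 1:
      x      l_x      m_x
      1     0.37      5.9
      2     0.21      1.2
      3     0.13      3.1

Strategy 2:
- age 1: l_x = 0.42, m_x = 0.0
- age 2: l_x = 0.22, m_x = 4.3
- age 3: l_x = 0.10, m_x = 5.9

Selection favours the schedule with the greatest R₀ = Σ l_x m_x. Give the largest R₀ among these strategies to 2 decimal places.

2.84

Strategy 1: R₀ = 0.37×5.9 + 0.21×1.2 + 0.13×3.1 = 2.8380
Strategy 2: R₀ = 0.42×0.0 + 0.22×4.3 + 0.10×5.9 = 1.5360
Highest R₀: strategy 1 with 2.8380.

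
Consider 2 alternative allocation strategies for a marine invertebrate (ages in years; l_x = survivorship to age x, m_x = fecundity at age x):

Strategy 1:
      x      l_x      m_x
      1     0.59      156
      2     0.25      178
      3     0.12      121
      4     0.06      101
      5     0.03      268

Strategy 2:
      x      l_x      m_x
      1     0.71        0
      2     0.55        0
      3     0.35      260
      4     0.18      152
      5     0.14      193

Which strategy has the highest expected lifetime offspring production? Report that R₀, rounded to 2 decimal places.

165.16

Strategy 1: R₀ = 0.59×156 + 0.25×178 + 0.12×121 + 0.06×101 + 0.03×268 = 165.1600
Strategy 2: R₀ = 0.71×0 + 0.55×0 + 0.35×260 + 0.18×152 + 0.14×193 = 145.3800
Highest R₀: strategy 1 with 165.1600.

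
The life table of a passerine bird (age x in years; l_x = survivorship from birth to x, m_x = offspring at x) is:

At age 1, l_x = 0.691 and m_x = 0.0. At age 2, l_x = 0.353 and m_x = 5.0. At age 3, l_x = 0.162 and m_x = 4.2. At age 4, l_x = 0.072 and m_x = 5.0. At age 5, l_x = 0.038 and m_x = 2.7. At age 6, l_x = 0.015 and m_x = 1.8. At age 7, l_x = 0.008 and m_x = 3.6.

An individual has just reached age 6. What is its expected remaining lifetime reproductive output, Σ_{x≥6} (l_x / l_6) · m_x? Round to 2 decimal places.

l_6 = 0.015. Conditional survival from age 6 to x is l_x / l_6.
  x=6: (0.015/0.015) × 1.8 = 1.8000
  x=7: (0.008/0.015) × 3.6 = 1.9200
Sum = 1.8000 + 1.9200 = 3.7200

3.72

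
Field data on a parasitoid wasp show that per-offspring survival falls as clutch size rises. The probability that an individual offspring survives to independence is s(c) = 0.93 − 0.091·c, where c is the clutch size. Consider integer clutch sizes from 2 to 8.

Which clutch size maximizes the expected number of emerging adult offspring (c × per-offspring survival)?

5

Expected emerging adult offspring = c × s(c):
  c=2: 2 × 0.748 = 1.496
  c=3: 3 × 0.657 = 1.971
  c=4: 4 × 0.566 = 2.264
  c=5: 5 × 0.475 = 2.375
  c=6: 6 × 0.384 = 2.304
  c=7: 7 × 0.293 = 2.051
  c=8: 8 × 0.202 = 1.616
Maximum at c = 5 (2.375 emerging adult offspring).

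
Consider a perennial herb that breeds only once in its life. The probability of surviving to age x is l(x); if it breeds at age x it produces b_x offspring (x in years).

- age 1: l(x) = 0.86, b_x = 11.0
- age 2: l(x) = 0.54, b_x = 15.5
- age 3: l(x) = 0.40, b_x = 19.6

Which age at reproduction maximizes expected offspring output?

Expected offspring if breeding at age x = l(x) × b_x:
  age 1: 0.86 × 11.0 = 9.460
  age 2: 0.54 × 15.5 = 8.370
  age 3: 0.40 × 19.6 = 7.840
Maximum at age 1 (9.460).

1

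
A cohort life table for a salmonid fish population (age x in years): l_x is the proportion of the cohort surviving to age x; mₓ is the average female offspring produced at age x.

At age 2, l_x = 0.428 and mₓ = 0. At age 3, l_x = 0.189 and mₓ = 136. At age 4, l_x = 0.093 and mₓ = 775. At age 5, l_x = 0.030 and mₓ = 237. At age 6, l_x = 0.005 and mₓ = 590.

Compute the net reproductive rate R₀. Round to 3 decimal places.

R₀ = Σ l_x mₓ:
  age 2: 0.428 × 0 = 0.0000
  age 3: 0.189 × 136 = 25.7040
  age 4: 0.093 × 775 = 72.0750
  age 5: 0.030 × 237 = 7.1100
  age 6: 0.005 × 590 = 2.9500
R₀ = 0.0000 + 25.7040 + 72.0750 + 7.1100 + 2.9500 = 107.8390

107.839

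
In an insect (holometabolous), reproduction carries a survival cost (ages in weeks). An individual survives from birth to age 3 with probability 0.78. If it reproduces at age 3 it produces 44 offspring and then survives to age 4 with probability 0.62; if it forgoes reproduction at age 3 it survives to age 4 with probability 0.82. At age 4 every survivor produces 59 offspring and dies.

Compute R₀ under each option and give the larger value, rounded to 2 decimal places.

62.85

breed at age 3: R₀ = 0.78 × (44 + 0.62 × 59) = 0.78 × 80.5800 = 62.8524
delay to age 4: R₀ = 0.78 × (0.82 × 59) = 0.78 × 48.3800 = 37.7364
Higher: breed at age 3 (62.8524).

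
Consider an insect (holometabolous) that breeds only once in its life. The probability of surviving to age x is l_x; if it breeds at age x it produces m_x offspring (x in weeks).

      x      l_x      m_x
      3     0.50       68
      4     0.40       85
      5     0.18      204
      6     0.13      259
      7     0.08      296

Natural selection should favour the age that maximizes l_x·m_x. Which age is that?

Expected offspring if breeding at age x = l_x × m_x:
  age 3: 0.50 × 68 = 34.000
  age 4: 0.40 × 85 = 34.000
  age 5: 0.18 × 204 = 36.720
  age 6: 0.13 × 259 = 33.670
  age 7: 0.08 × 296 = 23.680
Maximum at age 5 (36.720).

5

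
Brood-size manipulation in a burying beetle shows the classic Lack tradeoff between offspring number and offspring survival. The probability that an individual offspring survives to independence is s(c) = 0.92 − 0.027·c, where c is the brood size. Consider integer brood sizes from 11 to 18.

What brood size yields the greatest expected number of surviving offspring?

Expected surviving offspring = c × s(c):
  c=11: 11 × 0.623 = 6.853
  c=12: 12 × 0.596 = 7.152
  c=13: 13 × 0.569 = 7.397
  c=14: 14 × 0.542 = 7.588
  c=15: 15 × 0.515 = 7.725
  c=16: 16 × 0.488 = 7.808
  c=17: 17 × 0.461 = 7.837
  c=18: 18 × 0.434 = 7.812
Maximum at c = 17 (7.837 surviving offspring).

17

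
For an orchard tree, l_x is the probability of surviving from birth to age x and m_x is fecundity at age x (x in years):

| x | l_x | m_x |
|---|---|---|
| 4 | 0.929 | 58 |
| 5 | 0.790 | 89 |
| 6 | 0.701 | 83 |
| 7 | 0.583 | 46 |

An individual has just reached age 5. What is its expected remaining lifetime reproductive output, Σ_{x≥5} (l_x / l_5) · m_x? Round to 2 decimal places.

196.60

l_5 = 0.790. Conditional survival from age 5 to x is l_x / l_5.
  x=5: (0.790/0.790) × 89 = 89.0000
  x=6: (0.701/0.790) × 83 = 73.6494
  x=7: (0.583/0.790) × 46 = 33.9468
Sum = 89.0000 + 73.6494 + 33.9468 = 196.5962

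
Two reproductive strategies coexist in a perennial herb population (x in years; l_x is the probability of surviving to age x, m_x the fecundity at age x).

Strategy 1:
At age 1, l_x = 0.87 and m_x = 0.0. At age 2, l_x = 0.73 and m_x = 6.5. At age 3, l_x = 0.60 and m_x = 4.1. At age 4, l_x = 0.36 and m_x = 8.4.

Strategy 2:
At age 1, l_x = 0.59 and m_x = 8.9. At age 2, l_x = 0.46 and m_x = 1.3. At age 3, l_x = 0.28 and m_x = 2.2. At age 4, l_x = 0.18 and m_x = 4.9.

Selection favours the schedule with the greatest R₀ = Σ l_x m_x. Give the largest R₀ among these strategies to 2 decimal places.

Strategy 1: R₀ = 0.87×0.0 + 0.73×6.5 + 0.60×4.1 + 0.36×8.4 = 10.2290
Strategy 2: R₀ = 0.59×8.9 + 0.46×1.3 + 0.28×2.2 + 0.18×4.9 = 7.3470
Highest R₀: strategy 1 with 10.2290.

10.23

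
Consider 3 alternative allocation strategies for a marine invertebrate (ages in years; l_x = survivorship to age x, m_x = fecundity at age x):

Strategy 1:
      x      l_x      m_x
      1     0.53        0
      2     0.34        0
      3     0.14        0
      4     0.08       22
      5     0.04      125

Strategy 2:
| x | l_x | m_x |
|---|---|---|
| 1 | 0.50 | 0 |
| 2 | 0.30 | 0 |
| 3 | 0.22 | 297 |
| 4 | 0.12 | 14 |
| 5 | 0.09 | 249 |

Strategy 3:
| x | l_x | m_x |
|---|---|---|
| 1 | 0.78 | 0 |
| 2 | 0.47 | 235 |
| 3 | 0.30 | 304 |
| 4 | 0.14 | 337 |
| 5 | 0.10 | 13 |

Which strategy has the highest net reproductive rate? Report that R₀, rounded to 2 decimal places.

Strategy 1: R₀ = 0.53×0 + 0.34×0 + 0.14×0 + 0.08×22 + 0.04×125 = 6.7600
Strategy 2: R₀ = 0.50×0 + 0.30×0 + 0.22×297 + 0.12×14 + 0.09×249 = 89.4300
Strategy 3: R₀ = 0.78×0 + 0.47×235 + 0.30×304 + 0.14×337 + 0.10×13 = 250.1300
Highest R₀: strategy 3 with 250.1300.

250.13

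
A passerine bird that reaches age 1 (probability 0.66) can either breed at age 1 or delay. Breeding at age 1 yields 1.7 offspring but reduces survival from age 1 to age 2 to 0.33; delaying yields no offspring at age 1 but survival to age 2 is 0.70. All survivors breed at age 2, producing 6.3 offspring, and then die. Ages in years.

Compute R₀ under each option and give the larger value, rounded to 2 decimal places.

2.91

breed at age 1: R₀ = 0.66 × (1.7 + 0.33 × 6.3) = 0.66 × 3.7790 = 2.4941
delay to age 2: R₀ = 0.66 × (0.70 × 6.3) = 0.66 × 4.4100 = 2.9106
Higher: delay to age 2 (2.9106).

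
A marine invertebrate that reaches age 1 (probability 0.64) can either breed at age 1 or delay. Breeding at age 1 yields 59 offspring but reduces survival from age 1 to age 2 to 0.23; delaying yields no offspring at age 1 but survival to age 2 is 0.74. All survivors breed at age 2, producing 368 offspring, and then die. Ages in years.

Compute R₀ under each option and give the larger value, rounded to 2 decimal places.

breed at age 1: R₀ = 0.64 × (59 + 0.23 × 368) = 0.64 × 143.6400 = 91.9296
delay to age 2: R₀ = 0.64 × (0.74 × 368) = 0.64 × 272.3200 = 174.2848
Higher: delay to age 2 (174.2848).

174.28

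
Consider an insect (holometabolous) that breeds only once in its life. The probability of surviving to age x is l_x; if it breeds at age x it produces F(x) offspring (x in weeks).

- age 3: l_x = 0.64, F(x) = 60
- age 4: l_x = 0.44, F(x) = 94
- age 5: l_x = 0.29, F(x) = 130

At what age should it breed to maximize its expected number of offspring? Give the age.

Expected offspring if breeding at age x = l_x × F(x):
  age 3: 0.64 × 60 = 38.400
  age 4: 0.44 × 94 = 41.360
  age 5: 0.29 × 130 = 37.700
Maximum at age 4 (41.360).

4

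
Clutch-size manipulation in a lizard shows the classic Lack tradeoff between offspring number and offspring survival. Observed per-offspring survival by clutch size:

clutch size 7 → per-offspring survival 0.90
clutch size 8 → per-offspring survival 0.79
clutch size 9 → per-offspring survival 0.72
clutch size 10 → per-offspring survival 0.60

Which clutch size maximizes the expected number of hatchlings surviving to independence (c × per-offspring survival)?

9

Expected hatchlings surviving to independence = c × s(c):
  c=7: 7 × 0.90 = 6.300
  c=8: 8 × 0.79 = 6.320
  c=9: 9 × 0.72 = 6.480
  c=10: 10 × 0.60 = 6.000
Maximum at c = 9 (6.480 hatchlings surviving to independence).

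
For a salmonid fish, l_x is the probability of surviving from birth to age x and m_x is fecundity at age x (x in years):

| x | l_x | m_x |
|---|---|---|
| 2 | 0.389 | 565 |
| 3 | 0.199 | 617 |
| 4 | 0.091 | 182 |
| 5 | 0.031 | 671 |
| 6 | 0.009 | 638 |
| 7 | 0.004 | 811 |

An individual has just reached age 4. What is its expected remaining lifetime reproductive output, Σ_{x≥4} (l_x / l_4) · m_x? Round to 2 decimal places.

l_4 = 0.091. Conditional survival from age 4 to x is l_x / l_4.
  x=4: (0.091/0.091) × 182 = 182.0000
  x=5: (0.031/0.091) × 671 = 228.5824
  x=6: (0.009/0.091) × 638 = 63.0989
  x=7: (0.004/0.091) × 811 = 35.6484
Sum = 182.0000 + 228.5824 + 63.0989 + 35.6484 = 509.3297

509.33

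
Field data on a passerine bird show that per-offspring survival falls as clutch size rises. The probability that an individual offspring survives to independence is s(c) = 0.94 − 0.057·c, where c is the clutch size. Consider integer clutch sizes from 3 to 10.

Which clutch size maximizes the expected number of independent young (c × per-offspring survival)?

Expected independent young = c × s(c):
  c=3: 3 × 0.769 = 2.307
  c=4: 4 × 0.712 = 2.848
  c=5: 5 × 0.655 = 3.275
  c=6: 6 × 0.598 = 3.588
  c=7: 7 × 0.541 = 3.787
  c=8: 8 × 0.484 = 3.872
  c=9: 9 × 0.427 = 3.843
  c=10: 10 × 0.370 = 3.700
Maximum at c = 8 (3.872 independent young).

8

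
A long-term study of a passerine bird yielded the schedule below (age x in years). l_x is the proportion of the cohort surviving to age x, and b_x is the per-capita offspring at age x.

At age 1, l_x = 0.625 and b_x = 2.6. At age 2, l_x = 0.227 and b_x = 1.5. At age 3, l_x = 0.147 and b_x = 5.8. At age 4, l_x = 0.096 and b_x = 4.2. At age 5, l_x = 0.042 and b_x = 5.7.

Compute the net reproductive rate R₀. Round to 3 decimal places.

R₀ = Σ l_x b_x:
  age 1: 0.625 × 2.6 = 1.6250
  age 2: 0.227 × 1.5 = 0.3405
  age 3: 0.147 × 5.8 = 0.8526
  age 4: 0.096 × 4.2 = 0.4032
  age 5: 0.042 × 5.7 = 0.2394
R₀ = 1.6250 + 0.3405 + 0.8526 + 0.4032 + 0.2394 = 3.4607

3.461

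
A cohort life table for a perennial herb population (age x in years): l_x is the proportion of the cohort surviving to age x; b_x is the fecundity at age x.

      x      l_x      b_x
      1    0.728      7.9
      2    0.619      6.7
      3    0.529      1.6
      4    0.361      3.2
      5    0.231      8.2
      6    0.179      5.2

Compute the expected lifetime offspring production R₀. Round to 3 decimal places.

R₀ = Σ l_x b_x:
  age 1: 0.728 × 7.9 = 5.7512
  age 2: 0.619 × 6.7 = 4.1473
  age 3: 0.529 × 1.6 = 0.8464
  age 4: 0.361 × 3.2 = 1.1552
  age 5: 0.231 × 8.2 = 1.8942
  age 6: 0.179 × 5.2 = 0.9308
R₀ = 5.7512 + 4.1473 + 0.8464 + 1.1552 + 1.8942 + 0.9308 = 14.7251

14.725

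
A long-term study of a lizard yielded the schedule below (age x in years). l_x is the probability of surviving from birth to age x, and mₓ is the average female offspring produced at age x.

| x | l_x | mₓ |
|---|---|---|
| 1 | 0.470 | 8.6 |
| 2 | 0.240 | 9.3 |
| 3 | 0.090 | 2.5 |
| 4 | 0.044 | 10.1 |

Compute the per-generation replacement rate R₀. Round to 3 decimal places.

6.943

R₀ = Σ l_x mₓ:
  age 1: 0.470 × 8.6 = 4.0420
  age 2: 0.240 × 9.3 = 2.2320
  age 3: 0.090 × 2.5 = 0.2250
  age 4: 0.044 × 10.1 = 0.4444
R₀ = 4.0420 + 2.2320 + 0.2250 + 0.4444 = 6.9434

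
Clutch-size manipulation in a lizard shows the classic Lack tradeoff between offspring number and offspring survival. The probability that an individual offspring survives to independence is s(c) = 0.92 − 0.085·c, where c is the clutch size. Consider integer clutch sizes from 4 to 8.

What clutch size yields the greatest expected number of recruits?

5

Expected recruits = c × s(c):
  c=4: 4 × 0.580 = 2.320
  c=5: 5 × 0.495 = 2.475
  c=6: 6 × 0.410 = 2.460
  c=7: 7 × 0.325 = 2.275
  c=8: 8 × 0.240 = 1.920
Maximum at c = 5 (2.475 recruits).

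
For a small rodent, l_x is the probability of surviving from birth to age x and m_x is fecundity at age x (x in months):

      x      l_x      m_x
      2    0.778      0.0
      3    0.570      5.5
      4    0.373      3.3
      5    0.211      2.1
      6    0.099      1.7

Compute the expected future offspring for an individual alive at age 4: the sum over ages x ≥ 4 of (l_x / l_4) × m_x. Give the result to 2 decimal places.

l_4 = 0.373. Conditional survival from age 4 to x is l_x / l_4.
  x=4: (0.373/0.373) × 3.3 = 3.3000
  x=5: (0.211/0.373) × 2.1 = 1.1879
  x=6: (0.099/0.373) × 1.7 = 0.4512
Sum = 3.3000 + 1.1879 + 0.4512 = 4.9391

4.94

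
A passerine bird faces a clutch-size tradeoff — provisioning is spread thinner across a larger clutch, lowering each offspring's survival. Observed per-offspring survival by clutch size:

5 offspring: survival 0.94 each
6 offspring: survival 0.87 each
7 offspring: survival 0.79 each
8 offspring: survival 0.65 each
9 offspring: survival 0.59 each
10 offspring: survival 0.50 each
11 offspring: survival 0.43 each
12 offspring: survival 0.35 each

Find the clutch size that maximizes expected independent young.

7

Expected independent young = c × s(c):
  c=5: 5 × 0.94 = 4.700
  c=6: 6 × 0.87 = 5.220
  c=7: 7 × 0.79 = 5.530
  c=8: 8 × 0.65 = 5.200
  c=9: 9 × 0.59 = 5.310
  c=10: 10 × 0.50 = 5.000
  c=11: 11 × 0.43 = 4.730
  c=12: 12 × 0.35 = 4.200
Maximum at c = 7 (5.530 independent young).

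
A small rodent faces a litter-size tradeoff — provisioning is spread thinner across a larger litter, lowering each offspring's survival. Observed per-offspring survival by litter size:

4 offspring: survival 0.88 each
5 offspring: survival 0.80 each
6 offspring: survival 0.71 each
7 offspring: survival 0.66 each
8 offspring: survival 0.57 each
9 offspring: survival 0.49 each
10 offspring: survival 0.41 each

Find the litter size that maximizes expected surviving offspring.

7

Expected surviving offspring = c × s(c):
  c=4: 4 × 0.88 = 3.520
  c=5: 5 × 0.80 = 4.000
  c=6: 6 × 0.71 = 4.260
  c=7: 7 × 0.66 = 4.620
  c=8: 8 × 0.57 = 4.560
  c=9: 9 × 0.49 = 4.410
  c=10: 10 × 0.41 = 4.100
Maximum at c = 7 (4.620 surviving offspring).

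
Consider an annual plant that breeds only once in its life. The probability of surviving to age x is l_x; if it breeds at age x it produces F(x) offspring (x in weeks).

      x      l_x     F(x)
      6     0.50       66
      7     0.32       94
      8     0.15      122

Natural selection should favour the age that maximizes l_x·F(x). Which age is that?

Expected offspring if breeding at age x = l_x × F(x):
  age 6: 0.50 × 66 = 33.000
  age 7: 0.32 × 94 = 30.080
  age 8: 0.15 × 122 = 18.300
Maximum at age 6 (33.000).

6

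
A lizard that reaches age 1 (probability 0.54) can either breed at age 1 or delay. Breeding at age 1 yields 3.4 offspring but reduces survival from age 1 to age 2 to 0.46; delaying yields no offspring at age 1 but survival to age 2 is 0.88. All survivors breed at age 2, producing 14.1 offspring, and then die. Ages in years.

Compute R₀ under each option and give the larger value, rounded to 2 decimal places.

breed at age 1: R₀ = 0.54 × (3.4 + 0.46 × 14.1) = 0.54 × 9.8860 = 5.3384
delay to age 2: R₀ = 0.54 × (0.88 × 14.1) = 0.54 × 12.4080 = 6.7003
Higher: delay to age 2 (6.7003).

6.70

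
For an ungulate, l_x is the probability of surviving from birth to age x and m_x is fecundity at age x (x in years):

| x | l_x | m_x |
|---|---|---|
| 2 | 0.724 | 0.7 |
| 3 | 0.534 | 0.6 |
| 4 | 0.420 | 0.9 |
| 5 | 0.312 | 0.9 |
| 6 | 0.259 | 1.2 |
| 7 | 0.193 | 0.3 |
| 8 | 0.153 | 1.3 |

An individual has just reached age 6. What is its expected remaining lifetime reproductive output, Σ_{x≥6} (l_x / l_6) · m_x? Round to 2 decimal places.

2.19

l_6 = 0.259. Conditional survival from age 6 to x is l_x / l_6.
  x=6: (0.259/0.259) × 1.2 = 1.2000
  x=7: (0.193/0.259) × 0.3 = 0.2236
  x=8: (0.153/0.259) × 1.3 = 0.7680
Sum = 1.2000 + 0.2236 + 0.7680 = 2.1915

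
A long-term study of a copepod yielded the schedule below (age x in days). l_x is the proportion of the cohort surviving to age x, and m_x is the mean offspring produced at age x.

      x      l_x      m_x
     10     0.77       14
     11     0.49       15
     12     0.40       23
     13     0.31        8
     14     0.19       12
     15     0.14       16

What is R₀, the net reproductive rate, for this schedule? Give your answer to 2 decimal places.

R₀ = Σ l_x m_x:
  age 10: 0.77 × 14 = 10.7800
  age 11: 0.49 × 15 = 7.3500
  age 12: 0.40 × 23 = 9.2000
  age 13: 0.31 × 8 = 2.4800
  age 14: 0.19 × 12 = 2.2800
  age 15: 0.14 × 16 = 2.2400
R₀ = 10.7800 + 7.3500 + 9.2000 + 2.4800 + 2.2800 + 2.2400 = 34.3300

34.33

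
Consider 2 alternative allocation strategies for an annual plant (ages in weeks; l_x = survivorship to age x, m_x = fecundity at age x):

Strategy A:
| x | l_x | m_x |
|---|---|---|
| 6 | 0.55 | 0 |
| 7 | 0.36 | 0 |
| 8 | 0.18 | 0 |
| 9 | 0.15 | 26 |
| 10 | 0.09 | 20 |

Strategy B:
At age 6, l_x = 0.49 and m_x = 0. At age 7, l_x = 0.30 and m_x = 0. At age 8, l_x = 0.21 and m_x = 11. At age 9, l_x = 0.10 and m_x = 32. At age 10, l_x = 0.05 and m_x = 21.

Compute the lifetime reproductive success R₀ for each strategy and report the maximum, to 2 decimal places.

6.56

Strategy A: R₀ = 0.55×0 + 0.36×0 + 0.18×0 + 0.15×26 + 0.09×20 = 5.7000
Strategy B: R₀ = 0.49×0 + 0.30×0 + 0.21×11 + 0.10×32 + 0.05×21 = 6.5600
Highest R₀: strategy B with 6.5600.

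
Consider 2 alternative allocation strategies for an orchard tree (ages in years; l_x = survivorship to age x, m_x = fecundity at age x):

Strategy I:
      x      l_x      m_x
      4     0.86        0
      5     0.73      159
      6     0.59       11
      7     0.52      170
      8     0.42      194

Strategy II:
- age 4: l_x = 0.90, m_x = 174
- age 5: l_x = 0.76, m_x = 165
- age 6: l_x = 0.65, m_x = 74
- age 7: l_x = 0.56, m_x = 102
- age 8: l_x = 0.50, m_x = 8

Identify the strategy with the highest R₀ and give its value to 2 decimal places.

Strategy I: R₀ = 0.86×0 + 0.73×159 + 0.59×11 + 0.52×170 + 0.42×194 = 292.4400
Strategy II: R₀ = 0.90×174 + 0.76×165 + 0.65×74 + 0.56×102 + 0.50×8 = 391.2200
Highest R₀: strategy II with 391.2200.

391.22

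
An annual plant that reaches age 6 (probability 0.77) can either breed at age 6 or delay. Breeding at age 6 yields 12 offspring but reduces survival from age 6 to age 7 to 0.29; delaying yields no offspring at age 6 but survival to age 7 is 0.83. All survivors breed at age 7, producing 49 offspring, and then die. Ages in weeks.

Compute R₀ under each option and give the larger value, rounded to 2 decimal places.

breed at age 6: R₀ = 0.77 × (12 + 0.29 × 49) = 0.77 × 26.2100 = 20.1817
delay to age 7: R₀ = 0.77 × (0.83 × 49) = 0.77 × 40.6700 = 31.3159
Higher: delay to age 7 (31.3159).

31.32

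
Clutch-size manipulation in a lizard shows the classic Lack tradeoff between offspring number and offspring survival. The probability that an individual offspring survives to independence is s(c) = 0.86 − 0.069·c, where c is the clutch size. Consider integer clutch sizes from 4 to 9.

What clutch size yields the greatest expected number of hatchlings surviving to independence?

Expected hatchlings surviving to independence = c × s(c):
  c=4: 4 × 0.584 = 2.336
  c=5: 5 × 0.515 = 2.575
  c=6: 6 × 0.446 = 2.676
  c=7: 7 × 0.377 = 2.639
  c=8: 8 × 0.308 = 2.464
  c=9: 9 × 0.239 = 2.151
Maximum at c = 6 (2.676 hatchlings surviving to independence).

6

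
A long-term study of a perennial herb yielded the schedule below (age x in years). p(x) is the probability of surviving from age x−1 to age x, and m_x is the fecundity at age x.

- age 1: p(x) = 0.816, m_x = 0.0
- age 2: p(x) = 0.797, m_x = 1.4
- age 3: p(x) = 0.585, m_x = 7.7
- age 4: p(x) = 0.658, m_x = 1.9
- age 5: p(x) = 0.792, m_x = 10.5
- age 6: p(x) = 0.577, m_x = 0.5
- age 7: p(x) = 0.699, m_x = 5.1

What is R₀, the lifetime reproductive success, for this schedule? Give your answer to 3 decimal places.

6.863

Survivorship from birth: l_x = p_1·p_2·…·p_x.
  l_1 = 0.81600
  l_2 = 0.65035
  l_3 = 0.38046
  l_4 = 0.25034
  l_5 = 0.19827
  l_6 = 0.11440
  l_7 = 0.07997
R₀ = Σ l_x m_x:
  age 1: 0.81600 × 0.0 = 0.0000
  age 2: 0.65035 × 1.4 = 0.9105
  age 3: 0.38046 × 7.7 = 2.9295
  age 4: 0.25034 × 1.9 = 0.4756
  age 5: 0.19827 × 10.5 = 2.0818
  age 6: 0.11440 × 0.5 = 0.0572
  age 7: 0.07997 × 5.1 = 0.4078
R₀ = 0.0000 + 0.9105 + 2.9295 + 0.4756 + 2.0818 + 0.0572 + 0.4078 = 6.8626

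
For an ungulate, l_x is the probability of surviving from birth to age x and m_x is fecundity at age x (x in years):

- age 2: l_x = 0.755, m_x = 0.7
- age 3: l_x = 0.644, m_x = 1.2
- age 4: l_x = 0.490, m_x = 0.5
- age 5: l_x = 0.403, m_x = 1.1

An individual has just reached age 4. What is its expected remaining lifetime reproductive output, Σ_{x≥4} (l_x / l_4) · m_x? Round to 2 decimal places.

l_4 = 0.490. Conditional survival from age 4 to x is l_x / l_4.
  x=4: (0.490/0.490) × 0.5 = 0.5000
  x=5: (0.403/0.490) × 1.1 = 0.9047
Sum = 0.5000 + 0.9047 = 1.4047

1.40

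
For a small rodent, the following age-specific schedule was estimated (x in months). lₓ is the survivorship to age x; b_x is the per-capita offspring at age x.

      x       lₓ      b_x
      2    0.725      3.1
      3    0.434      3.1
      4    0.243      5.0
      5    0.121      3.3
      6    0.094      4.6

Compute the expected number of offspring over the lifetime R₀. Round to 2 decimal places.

R₀ = Σ lₓ b_x:
  age 2: 0.725 × 3.1 = 2.2475
  age 3: 0.434 × 3.1 = 1.3454
  age 4: 0.243 × 5.0 = 1.2150
  age 5: 0.121 × 3.3 = 0.3993
  age 6: 0.094 × 4.6 = 0.4324
R₀ = 2.2475 + 1.3454 + 1.2150 + 0.3993 + 0.4324 = 5.6396

5.64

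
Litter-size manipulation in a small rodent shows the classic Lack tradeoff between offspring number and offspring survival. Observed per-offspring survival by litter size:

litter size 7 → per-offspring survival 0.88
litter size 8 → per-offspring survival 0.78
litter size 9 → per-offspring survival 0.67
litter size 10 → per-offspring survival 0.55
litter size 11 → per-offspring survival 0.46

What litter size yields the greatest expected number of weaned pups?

8

Expected weaned pups = c × s(c):
  c=7: 7 × 0.88 = 6.160
  c=8: 8 × 0.78 = 6.240
  c=9: 9 × 0.67 = 6.030
  c=10: 10 × 0.55 = 5.500
  c=11: 11 × 0.46 = 5.060
Maximum at c = 8 (6.240 weaned pups).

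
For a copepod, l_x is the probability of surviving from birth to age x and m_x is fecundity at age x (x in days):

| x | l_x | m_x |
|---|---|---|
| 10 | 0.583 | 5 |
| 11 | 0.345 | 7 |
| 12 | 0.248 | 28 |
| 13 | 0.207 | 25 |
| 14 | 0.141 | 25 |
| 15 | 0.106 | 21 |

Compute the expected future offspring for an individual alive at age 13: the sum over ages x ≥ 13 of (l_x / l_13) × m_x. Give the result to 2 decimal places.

52.78

l_13 = 0.207. Conditional survival from age 13 to x is l_x / l_13.
  x=13: (0.207/0.207) × 25 = 25.0000
  x=14: (0.141/0.207) × 25 = 17.0290
  x=15: (0.106/0.207) × 21 = 10.7536
Sum = 25.0000 + 17.0290 + 10.7536 = 52.7826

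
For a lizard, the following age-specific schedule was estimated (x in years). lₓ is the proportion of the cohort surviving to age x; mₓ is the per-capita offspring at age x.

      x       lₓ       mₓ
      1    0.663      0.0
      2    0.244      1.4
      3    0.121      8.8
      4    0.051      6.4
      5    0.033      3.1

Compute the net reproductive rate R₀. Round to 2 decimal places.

R₀ = Σ lₓ mₓ:
  age 1: 0.663 × 0.0 = 0.0000
  age 2: 0.244 × 1.4 = 0.3416
  age 3: 0.121 × 8.8 = 1.0648
  age 4: 0.051 × 6.4 = 0.3264
  age 5: 0.033 × 3.1 = 0.1023
R₀ = 0.0000 + 0.3416 + 1.0648 + 0.3264 + 0.1023 = 1.8351

1.84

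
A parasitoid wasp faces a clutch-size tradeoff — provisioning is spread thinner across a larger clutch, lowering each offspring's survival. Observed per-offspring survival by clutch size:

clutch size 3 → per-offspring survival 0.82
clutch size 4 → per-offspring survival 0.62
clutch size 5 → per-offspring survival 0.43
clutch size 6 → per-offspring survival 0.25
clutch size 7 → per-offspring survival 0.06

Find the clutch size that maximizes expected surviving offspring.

4

Expected surviving offspring = c × s(c):
  c=3: 3 × 0.82 = 2.460
  c=4: 4 × 0.62 = 2.480
  c=5: 5 × 0.43 = 2.150
  c=6: 6 × 0.25 = 1.500
  c=7: 7 × 0.06 = 0.420
Maximum at c = 4 (2.480 surviving offspring).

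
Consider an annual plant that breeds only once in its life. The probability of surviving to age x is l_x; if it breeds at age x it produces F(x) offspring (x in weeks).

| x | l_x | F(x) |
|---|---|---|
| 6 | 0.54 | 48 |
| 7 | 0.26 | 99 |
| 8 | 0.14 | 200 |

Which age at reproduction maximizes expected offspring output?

8

Expected offspring if breeding at age x = l_x × F(x):
  age 6: 0.54 × 48 = 25.920
  age 7: 0.26 × 99 = 25.740
  age 8: 0.14 × 200 = 28.000
Maximum at age 8 (28.000).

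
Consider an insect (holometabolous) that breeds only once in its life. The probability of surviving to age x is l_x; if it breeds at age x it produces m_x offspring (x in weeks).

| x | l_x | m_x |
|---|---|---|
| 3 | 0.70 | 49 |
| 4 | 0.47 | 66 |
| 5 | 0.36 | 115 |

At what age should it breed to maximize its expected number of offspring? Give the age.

5

Expected offspring if breeding at age x = l_x × m_x:
  age 3: 0.70 × 49 = 34.300
  age 4: 0.47 × 66 = 31.020
  age 5: 0.36 × 115 = 41.400
Maximum at age 5 (41.400).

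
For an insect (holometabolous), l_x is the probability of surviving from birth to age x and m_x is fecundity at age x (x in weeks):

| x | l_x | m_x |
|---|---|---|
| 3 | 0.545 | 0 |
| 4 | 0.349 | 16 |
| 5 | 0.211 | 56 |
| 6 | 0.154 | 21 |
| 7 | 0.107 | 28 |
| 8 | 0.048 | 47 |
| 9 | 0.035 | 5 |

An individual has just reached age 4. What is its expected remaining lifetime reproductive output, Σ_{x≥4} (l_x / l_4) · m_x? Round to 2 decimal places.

74.67

l_4 = 0.349. Conditional survival from age 4 to x is l_x / l_4.
  x=4: (0.349/0.349) × 16 = 16.0000
  x=5: (0.211/0.349) × 56 = 33.8567
  x=6: (0.154/0.349) × 21 = 9.2665
  x=7: (0.107/0.349) × 28 = 8.5845
  x=8: (0.048/0.349) × 47 = 6.4642
  x=9: (0.035/0.349) × 5 = 0.5014
Sum = 16.0000 + 33.8567 + 9.2665 + 8.5845 + 6.4642 + 0.5014 = 74.6734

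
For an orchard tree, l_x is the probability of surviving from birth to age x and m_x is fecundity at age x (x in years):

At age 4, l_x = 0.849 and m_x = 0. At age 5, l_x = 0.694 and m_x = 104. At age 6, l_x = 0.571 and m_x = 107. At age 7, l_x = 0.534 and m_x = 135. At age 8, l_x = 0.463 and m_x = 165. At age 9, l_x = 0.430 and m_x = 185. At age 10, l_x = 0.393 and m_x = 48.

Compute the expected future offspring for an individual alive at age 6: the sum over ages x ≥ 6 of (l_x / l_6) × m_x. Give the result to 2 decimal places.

l_6 = 0.571. Conditional survival from age 6 to x is l_x / l_6.
  x=6: (0.571/0.571) × 107 = 107.0000
  x=7: (0.534/0.571) × 135 = 126.2522
  x=8: (0.463/0.571) × 165 = 133.7916
  x=9: (0.430/0.571) × 185 = 139.3170
  x=10: (0.393/0.571) × 48 = 33.0368
Sum = 107.0000 + 126.2522 + 133.7916 + 139.3170 + 33.0368 = 539.3975

539.40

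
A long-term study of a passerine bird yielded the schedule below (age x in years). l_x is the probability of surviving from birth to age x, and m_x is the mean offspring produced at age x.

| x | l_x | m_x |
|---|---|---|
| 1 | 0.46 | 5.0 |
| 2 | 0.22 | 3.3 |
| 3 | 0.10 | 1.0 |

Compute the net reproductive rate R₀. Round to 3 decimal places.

3.126

R₀ = Σ l_x m_x:
  age 1: 0.46 × 5.0 = 2.3000
  age 2: 0.22 × 3.3 = 0.7260
  age 3: 0.10 × 1.0 = 0.1000
R₀ = 2.3000 + 0.7260 + 0.1000 = 3.1260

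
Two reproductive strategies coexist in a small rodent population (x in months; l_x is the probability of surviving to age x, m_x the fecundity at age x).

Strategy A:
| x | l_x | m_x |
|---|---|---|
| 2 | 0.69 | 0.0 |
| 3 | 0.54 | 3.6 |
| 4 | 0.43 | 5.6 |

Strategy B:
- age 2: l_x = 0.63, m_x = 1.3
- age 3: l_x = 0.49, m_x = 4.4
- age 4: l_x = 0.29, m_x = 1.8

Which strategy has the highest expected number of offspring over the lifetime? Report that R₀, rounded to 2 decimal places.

4.35

Strategy A: R₀ = 0.69×0.0 + 0.54×3.6 + 0.43×5.6 = 4.3520
Strategy B: R₀ = 0.63×1.3 + 0.49×4.4 + 0.29×1.8 = 3.4970
Highest R₀: strategy A with 4.3520.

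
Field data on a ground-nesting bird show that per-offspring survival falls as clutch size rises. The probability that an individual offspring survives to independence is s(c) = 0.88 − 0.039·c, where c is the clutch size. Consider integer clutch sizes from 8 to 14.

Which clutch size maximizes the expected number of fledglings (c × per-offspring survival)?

11

Expected fledglings = c × s(c):
  c=8: 8 × 0.568 = 4.544
  c=9: 9 × 0.529 = 4.761
  c=10: 10 × 0.490 = 4.900
  c=11: 11 × 0.451 = 4.961
  c=12: 12 × 0.412 = 4.944
  c=13: 13 × 0.373 = 4.849
  c=14: 14 × 0.334 = 4.676
Maximum at c = 11 (4.961 fledglings).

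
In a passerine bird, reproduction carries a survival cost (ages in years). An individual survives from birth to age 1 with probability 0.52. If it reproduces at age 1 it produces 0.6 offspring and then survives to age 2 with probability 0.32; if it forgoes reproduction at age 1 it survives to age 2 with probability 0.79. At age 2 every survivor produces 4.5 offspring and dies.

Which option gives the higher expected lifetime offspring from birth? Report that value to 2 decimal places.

breed at age 1: R₀ = 0.52 × (0.6 + 0.32 × 4.5) = 0.52 × 2.0400 = 1.0608
delay to age 2: R₀ = 0.52 × (0.79 × 4.5) = 0.52 × 3.5550 = 1.8486
Higher: delay to age 2 (1.8486).

1.85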